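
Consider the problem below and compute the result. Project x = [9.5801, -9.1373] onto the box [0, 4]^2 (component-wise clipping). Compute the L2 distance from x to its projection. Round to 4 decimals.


Project each component onto [0, 4].
clip(9.5801) = 4.0, clip(-9.1373) = 0.0
Projection = [4.0, 0.0]
Squared diffs: [31.1375, 83.4903]
Distance = sqrt(114.6278) = 10.7064


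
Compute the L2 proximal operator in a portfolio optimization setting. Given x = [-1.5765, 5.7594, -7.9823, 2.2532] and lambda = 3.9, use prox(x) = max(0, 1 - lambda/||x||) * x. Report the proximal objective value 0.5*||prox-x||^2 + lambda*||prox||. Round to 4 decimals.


Step 1: Compute ||x||.
||x|| = 10.2201
Step 2: Compute scaling factor.
scale = max(0, 1 - 3.9/10.2201) = 0.6184
Step 3: prox(x) = [-0.9749, 3.5616, -4.9362, 1.3934]
||prox(x)|| = 6.3201
Step 4: Proximal objective.
0.5*||prox-x||^2 = 7.605
lambda*||prox|| = 24.6484
Total = 32.2533


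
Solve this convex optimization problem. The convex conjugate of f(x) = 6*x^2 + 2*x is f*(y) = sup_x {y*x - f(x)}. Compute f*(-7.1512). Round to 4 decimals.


f*(y) = sup_x {y*x - a*x^2 - b*x} = sup_x {(y-b)*x - a*x^2}
FOC: (y - b) - 2a*x = 0 => x* = (y - b)/(2a)
x* = (-7.1512 - 2)/(2*6) = -0.7626
f*(-7.1512) = (y-b)^2/(4a) = (-7.1512 - 2)^2/(4*6)
= 83.7445/24 = 3.4894


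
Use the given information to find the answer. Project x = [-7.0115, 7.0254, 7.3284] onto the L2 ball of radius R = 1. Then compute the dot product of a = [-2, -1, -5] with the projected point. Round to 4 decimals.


Step 1: Compute ||x|| (intermediates to 6 decimals).
||x|| = sqrt((-7.0115)^2 + 7.0254^2 + 7.3284^2) = 12.337861
Step 2: Project.
Since ||x|| > R, scale = R/||x|| = 1/12.337861 = 0.081051, proj(x) = scale * x
proj(x) = [-0.568289, 0.569416, 0.593974]
Step 3: Dot product.
a^T * proj(x) = -2*(-0.568289) - 1*0.569416 - 5*0.593974 = -2.4027


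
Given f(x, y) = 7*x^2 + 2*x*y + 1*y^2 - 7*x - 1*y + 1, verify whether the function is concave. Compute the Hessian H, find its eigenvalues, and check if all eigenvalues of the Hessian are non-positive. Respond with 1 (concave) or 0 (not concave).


The Hessian of f(x,y) = 7*x^2 + 2*x*y + 1*y^2 - 7*x - 1*y + 1 is:
H = [[14, 2], [2, 2]]
Trace = 14 + 2 = 16
Determinant = 14*2 - (2)^2 = 24
Discriminant = (16)^2 - 4*24 = 160.0
Eigenvalues: lambda_1 = 1.6754, lambda_2 = 14.3246
The function is not concave.

0


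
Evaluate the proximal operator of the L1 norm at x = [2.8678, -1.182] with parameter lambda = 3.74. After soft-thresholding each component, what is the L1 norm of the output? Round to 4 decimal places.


Soft-thresholding with lambda = 3.74:
prox(2.8678) = sign(2.8678)*max(|2.8678| - 3.74, 0) = 0.0
prox(-1.182) = sign(-1.182)*max(|-1.182| - 3.74, 0) = 0.0
prox(x) = [0.0, 0.0]
||prox(x)||_1 = 0.0 + 0.0 = 0.0


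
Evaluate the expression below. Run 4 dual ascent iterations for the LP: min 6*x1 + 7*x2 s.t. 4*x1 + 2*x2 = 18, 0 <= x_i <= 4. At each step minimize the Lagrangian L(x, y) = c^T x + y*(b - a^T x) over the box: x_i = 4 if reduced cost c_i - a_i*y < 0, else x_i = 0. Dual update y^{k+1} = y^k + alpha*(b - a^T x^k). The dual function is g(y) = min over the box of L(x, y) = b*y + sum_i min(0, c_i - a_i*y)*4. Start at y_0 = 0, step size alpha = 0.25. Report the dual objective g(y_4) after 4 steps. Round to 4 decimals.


Dual ascent for LP: min 6*x1 + 7*x2, 4*x1 + 2*x2 = 18, 0 <= x_i <= 4
Step 1: y^k = 0.0, reduced costs: (6.0, 7.0)
  x^k = (0.0, 0.0), subgradient = b - a^T x = 18.0
  y^{k+1} = 0.0 + 0.25*18.0 = 4.5
Step 2: y^k = 4.5, reduced costs: (-12.0, -2.0)
  x^k = (4.0, 4.0), subgradient = b - a^T x = -6.0
  y^{k+1} = 4.5 + 0.25*-6.0 = 3.0
Step 3: y^k = 3.0, reduced costs: (-6.0, 1.0)
  x^k = (4.0, 0.0), subgradient = b - a^T x = 2.0
  y^{k+1} = 3.0 + 0.25*2.0 = 3.5
Step 4: y^k = 3.5, reduced costs: (-8.0, 0.0)
  x^k = (4.0, 0.0), subgradient = b - a^T x = 2.0
  y^{k+1} = 3.5 + 0.25*2.0 = 4.0
Dual objective at y_4 = 4.0: reduced costs (-10.0, -1.0), box minimizer x = (4.0, 4.0)
g(y_4) = b*y + (c1 - a1*y)*x1 + (c2 - a2*y)*x2 = 18*4.0 + (-10.0)*4.0 + (-1.0)*4.0 = 72.0 - 40.0 - 4.0 = 28.0


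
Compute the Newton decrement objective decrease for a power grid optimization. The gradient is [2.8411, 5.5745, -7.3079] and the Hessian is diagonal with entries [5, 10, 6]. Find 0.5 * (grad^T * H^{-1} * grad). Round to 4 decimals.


Step 1: H is diagonal, so H^(-1) * g = [0.5682, 0.5575, -1.218].
Step 2: g^T H^(-1) g = sum_i g_i^2 / H_ii
  = (2.8411)^2/5 + (5.5745)^2/10 + (-7.3079)^2/6
  = 1.6144 + 3.1075 + 8.9009 = 13.6228
Step 3: Objective decrease = 0.5 * g^T H^(-1) g = 6.8114


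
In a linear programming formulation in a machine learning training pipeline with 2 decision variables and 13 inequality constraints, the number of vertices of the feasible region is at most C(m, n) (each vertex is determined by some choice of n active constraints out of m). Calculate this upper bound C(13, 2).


Each vertex corresponds to some choice of n active constraints out of m, so the number of vertices is at most C(m, n) = m! / (n!(m-n)!).
m = 13, n = 2
Numerator: 13 * 12
Denominator: 2! = 2
C(13, 2) = 78


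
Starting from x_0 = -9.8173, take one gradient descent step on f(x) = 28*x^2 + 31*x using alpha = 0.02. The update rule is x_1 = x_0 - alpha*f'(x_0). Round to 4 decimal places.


We compute the gradient at x_0 and apply the update.
f'(x) = 56*x + 31
f'(-9.8173) = 56*-9.8173 + 31 = -518.7688
x_1 = -9.8173 - 0.02*-518.7688 = 0.5581


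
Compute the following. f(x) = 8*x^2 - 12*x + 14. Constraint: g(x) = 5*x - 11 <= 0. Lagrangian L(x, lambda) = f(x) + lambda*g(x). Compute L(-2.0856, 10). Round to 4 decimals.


Step 1: Evaluate f(x).
f(-2.0856) = 8*(-2.0856)^2 - 12*(-2.0856) + 14 = 73.825
Step 2: Evaluate g(x).
g(-2.0856) = 5*-2.0856 - 11 = -21.428
Step 3: Compute Lagrangian.
L = 73.825 + 10*-21.428 = -140.455


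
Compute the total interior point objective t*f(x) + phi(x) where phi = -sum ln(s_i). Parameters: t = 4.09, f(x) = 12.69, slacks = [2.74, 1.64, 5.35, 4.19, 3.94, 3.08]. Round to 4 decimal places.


Step 1: Compute log-barrier.
ln values: [1.008, 0.4947, 1.6771, 1.4327, 1.3712, 1.1249]
phi = -(1.008 + 0.4947 + 1.6771 + 1.4327 + 1.3712 + 1.1249) = -7.1086
Step 2: Compute augmented objective.
t*f(x) = 4.09*12.69 = 51.9021
Total = 51.9021 - 7.1086 = 44.7935


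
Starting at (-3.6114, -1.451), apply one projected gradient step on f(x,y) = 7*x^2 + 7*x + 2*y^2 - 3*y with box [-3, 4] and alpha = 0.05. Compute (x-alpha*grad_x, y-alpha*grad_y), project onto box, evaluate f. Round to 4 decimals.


Step 1: Compute gradient at (-3.6114, -1.451).
grad_x = 2*7*-3.6114 + 7 = -43.5596
grad_y = 2*2*-1.451 - 3 = -8.804
Step 2: Gradient step.
x_raw = -3.6114 - 0.05*-43.5596 = -1.4334
y_raw = -1.451 - 0.05*-8.804 = -1.0108
Step 3: Project onto [-3, 4].
x_proj = clip(-1.4334) = -1.4334
y_proj = clip(-1.0108) = -1.0108
Step 4: Evaluate f.
f(-1.4334, -1.0108) = 9.4247


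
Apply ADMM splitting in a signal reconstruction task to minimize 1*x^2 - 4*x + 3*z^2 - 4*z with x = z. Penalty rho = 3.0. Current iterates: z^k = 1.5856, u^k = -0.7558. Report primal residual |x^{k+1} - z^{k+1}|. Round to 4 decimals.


ADMM iteration with rho = 3.0, z^k = 1.5856, u^k = -0.7558
Step 1: x-update.
Minimize 1*x^2 - 4*x + (3.0/2)*(x - 1.5856 - 0.7558)^2
FOC: (2*1 + 3.0)*x = 4 + 3.0*(1.5856 + 0.7558)
x^{k+1} = 2.2048
Step 2: z-update.
Minimize 3*z^2 - 4*z + (3.0/2)*(2.2048 - z - 0.7558)^2
FOC: (2*3 + 3.0)*z = 4 + 3.0*(2.2048 - 0.7558)
z^{k+1} = 0.9275
Step 3: u-update.
u^{k+1} = -0.7558 + 2.2048 - 0.9275 = 0.5216
Step 4: Primal residual = |2.2048 - 0.9275| = 1.2774


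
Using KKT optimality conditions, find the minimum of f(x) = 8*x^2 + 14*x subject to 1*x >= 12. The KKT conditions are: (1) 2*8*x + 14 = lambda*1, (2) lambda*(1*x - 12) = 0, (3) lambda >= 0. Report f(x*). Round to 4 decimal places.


Step 1: Try lambda = 0 (constraint inactive).
x_unc = -14/(2*8) = -0.875
Check: 1*-0.875 = -0.875 < 12 -- violated!
Step 2: Constraint must be active: 1*x = 12
x* = 12/1 = 12.0
lambda = (2*8*12.0 + 14)/1 = 206.0
Step 3: Compute optimal value.
f(x*) = 8*12.0^2 + 14*12.0 = 1320.0


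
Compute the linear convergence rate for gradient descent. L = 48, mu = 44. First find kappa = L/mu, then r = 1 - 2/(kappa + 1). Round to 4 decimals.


Step 1: Compute the condition number.
kappa = L/mu = 48/44 = 1.0909
Step 2: Compute the convergence rate.
r = 1 - 2/(kappa + 1) = 1 - 2*mu/(L + mu) = (L - mu)/(L + mu) = 4/92 = 0.0435


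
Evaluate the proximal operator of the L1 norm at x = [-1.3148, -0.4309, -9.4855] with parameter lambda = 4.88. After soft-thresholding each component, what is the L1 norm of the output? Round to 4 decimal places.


Soft-thresholding with lambda = 4.88:
prox(-1.3148) = sign(-1.3148)*max(|-1.3148| - 4.88, 0) = 0.0
prox(-0.4309) = sign(-0.4309)*max(|-0.4309| - 4.88, 0) = 0.0
prox(-9.4855) = sign(-9.4855)*max(|-9.4855| - 4.88, 0) = -4.6055
prox(x) = [0.0, 0.0, -4.6055]
||prox(x)||_1 = 0.0 + 0.0 + 4.6055 = 4.6055


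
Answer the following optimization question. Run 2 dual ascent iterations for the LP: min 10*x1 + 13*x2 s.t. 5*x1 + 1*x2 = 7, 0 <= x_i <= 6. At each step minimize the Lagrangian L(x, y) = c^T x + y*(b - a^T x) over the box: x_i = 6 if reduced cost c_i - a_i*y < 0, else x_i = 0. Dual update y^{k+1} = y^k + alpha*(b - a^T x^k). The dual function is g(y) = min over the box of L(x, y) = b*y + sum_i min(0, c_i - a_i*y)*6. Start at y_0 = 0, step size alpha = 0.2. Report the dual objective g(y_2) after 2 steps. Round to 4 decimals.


Dual ascent for LP: min 10*x1 + 13*x2, 5*x1 + 1*x2 = 7, 0 <= x_i <= 6
Step 1: y^k = 0.0, reduced costs: (10.0, 13.0)
  x^k = (0.0, 0.0), subgradient = b - a^T x = 7.0
  y^{k+1} = 0.0 + 0.2*7.0 = 1.4
Step 2: y^k = 1.4, reduced costs: (3.0, 11.6)
  x^k = (0.0, 0.0), subgradient = b - a^T x = 7.0
  y^{k+1} = 1.4 + 0.2*7.0 = 2.8
Dual objective at y_2 = 2.8: reduced costs (-4.0, 10.2), box minimizer x = (6.0, 0.0)
g(y_2) = b*y + (c1 - a1*y)*x1 + (c2 - a2*y)*x2 = 7*2.8 + (-4.0)*6.0 + 10.2*0.0 = 19.6 - 24.0 + 0.0 = -4.4


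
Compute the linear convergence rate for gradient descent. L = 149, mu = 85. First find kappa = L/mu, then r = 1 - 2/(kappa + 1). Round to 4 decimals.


Step 1: Compute the condition number.
kappa = L/mu = 149/85 = 1.7529
Step 2: Compute the convergence rate.
r = 1 - 2/(kappa + 1) = 1 - 2*mu/(L + mu) = (L - mu)/(L + mu) = 64/234 = 0.2735


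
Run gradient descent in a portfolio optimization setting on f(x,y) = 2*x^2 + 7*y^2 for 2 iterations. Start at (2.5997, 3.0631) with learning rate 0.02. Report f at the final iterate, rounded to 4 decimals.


Gradient descent on f(x,y) = 2*x^2 + 7*y^2.
Starting point: (2.5997, 3.0631), alpha = 0.02
Step 1: grad_x = 2*2*2.5997 = 10.3988, grad_y = 2*7*3.0631 = 42.8834
  x_1 = 2.5997 - 0.02*10.3988 = 2.3917
  y_1 = 3.0631 - 0.02*42.8834 = 2.2054
Step 2: grad_x = 2*2*2.3917 = 9.5669, grad_y = 2*7*2.2054 = 30.876
  x_2 = 2.3917 - 0.02*9.5669 = 2.2004
  y_2 = 2.2054 - 0.02*30.876 = 1.5879
f(2.2004, 1.5879) = 2*2.2004^2 + 7*1.5879^2 = 27.3336


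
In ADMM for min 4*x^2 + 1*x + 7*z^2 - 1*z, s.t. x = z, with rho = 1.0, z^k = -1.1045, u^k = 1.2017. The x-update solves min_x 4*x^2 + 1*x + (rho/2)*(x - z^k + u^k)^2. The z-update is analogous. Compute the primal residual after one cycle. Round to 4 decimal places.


ADMM iteration with rho = 1.0, z^k = -1.1045, u^k = 1.2017
Step 1: x-update.
Minimize 4*x^2 + 1*x + (1.0/2)*(x + 1.1045 + 1.2017)^2
FOC: (2*4 + 1.0)*x = -1 + 1.0*(-1.1045 - 1.2017)
x^{k+1} = -0.3674
Step 2: z-update.
Minimize 7*z^2 - 1*z + (1.0/2)*(-0.3674 - z + 1.2017)^2
FOC: (2*7 + 1.0)*z = 1 + 1.0*(-0.3674 + 1.2017)
z^{k+1} = 0.1223
Step 3: u-update.
u^{k+1} = 1.2017 - 0.3674 - 0.1223 = 0.7121
Step 4: Primal residual = |-0.3674 - 0.1223| = 0.4896


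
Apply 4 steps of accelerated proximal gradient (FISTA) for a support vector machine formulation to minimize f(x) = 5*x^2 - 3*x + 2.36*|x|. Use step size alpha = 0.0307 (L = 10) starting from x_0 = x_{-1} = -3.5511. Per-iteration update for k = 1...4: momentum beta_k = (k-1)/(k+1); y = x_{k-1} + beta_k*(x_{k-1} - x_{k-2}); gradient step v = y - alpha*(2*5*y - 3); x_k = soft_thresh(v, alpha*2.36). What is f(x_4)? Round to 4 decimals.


FISTA on f(x) = 5*x^2 - 3*x + 2.36*|x|
L = 10, alpha = 0.0307
Iteration 1: beta = 0.0, y = -3.5511 + 0.0*(-3.5511 + 3.5511) = -3.5511
  grad(y) = -38.511, v = y - alpha*grad = -2.3688
  prox(v) = soft_thresh(-2.3688, 0.0725) = -2.2964
Iteration 2: beta = 0.3333, y = -2.2964 + 0.3333*(-2.2964 + 3.5511) = -1.8781
  grad(y) = -21.7811, v = y - alpha*grad = -1.2094
  prox(v) = soft_thresh(-1.2094, 0.0725) = -1.137
Iteration 3: beta = 0.5, y = -1.137 + 0.5*(-1.137 + 2.2964) = -0.5573
  grad(y) = -8.5729, v = y - alpha*grad = -0.2941
  prox(v) = soft_thresh(-0.2941, 0.0725) = -0.2217
Iteration 4: beta = 0.6, y = -0.2217 + 0.6*(-0.2217 + 1.137) = 0.3275
  grad(y) = 0.2755, v = y - alpha*grad = 0.3191
  prox(v) = soft_thresh(0.3191, 0.0725) = 0.2466
f(x_4) = 5*0.2466^2 - 3*0.2466 + 2.36*|0.2466| = 0.1463


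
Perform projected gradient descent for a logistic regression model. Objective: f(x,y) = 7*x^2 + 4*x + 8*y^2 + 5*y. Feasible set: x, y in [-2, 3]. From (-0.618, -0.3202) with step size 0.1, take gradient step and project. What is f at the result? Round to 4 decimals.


Step 1: Compute gradient at (-0.618, -0.3202).
grad_x = 2*7*-0.618 + 4 = -4.652
grad_y = 2*8*-0.3202 + 5 = -0.1232
Step 2: Gradient step.
x_raw = -0.618 - 0.1*-4.652 = -0.1528
y_raw = -0.3202 - 0.1*-0.1232 = -0.3079
Step 3: Project onto [-2, 3].
x_proj = clip(-0.1528) = -0.1528
y_proj = clip(-0.3079) = -0.3079
Step 4: Evaluate f.
f(-0.1528, -0.3079) = -1.2288


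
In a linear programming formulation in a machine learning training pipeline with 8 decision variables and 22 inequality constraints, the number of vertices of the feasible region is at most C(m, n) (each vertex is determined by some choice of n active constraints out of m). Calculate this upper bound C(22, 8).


Each vertex corresponds to some choice of n active constraints out of m, so the number of vertices is at most C(m, n) = m! / (n!(m-n)!).
m = 22, n = 8
Numerator: 22 * 21 * 20 * 19 * 18 * 17 * 16 * 15
Denominator: 8! = 40320
C(22, 8) = 319770


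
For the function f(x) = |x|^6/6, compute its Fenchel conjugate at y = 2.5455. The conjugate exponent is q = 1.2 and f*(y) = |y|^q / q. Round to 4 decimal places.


The conjugate exponent q satisfies 1/p + 1/q = 1.
p = 6, so q = 6/(6 - 1) = 1.2
|y|^q = 2.5455^1.2 = 3.0685
f*(2.5455) = 3.0685 / 1.2 = 2.5571


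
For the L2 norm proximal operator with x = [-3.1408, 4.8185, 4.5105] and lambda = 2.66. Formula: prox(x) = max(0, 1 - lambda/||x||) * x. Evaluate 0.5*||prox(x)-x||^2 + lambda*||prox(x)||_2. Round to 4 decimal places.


Step 1: Compute ||x||.
||x|| = 7.3094
Step 2: Compute scaling factor.
scale = max(0, 1 - 2.66/7.3094) = 0.6361
Step 3: prox(x) = [-1.9978, 3.065, 2.8691]
||prox(x)|| = 4.6494
Step 4: Proximal objective.
0.5*||prox-x||^2 = 3.5378
lambda*||prox|| = 12.3674
Total = 15.9052


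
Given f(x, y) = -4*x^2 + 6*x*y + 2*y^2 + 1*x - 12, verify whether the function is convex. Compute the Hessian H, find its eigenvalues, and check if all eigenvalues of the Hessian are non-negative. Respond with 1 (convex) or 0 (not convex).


The Hessian of f(x,y) = -4*x^2 + 6*x*y + 2*y^2 + 1*x - 12 is:
H = [[-8, 6], [6, 4]]
Trace = -8 + 4 = -4
Determinant = -8*4 - (6)^2 = -68
Discriminant = (-4)^2 - 4*-68 = 288.0
Eigenvalues: lambda_1 = -10.4853, lambda_2 = 6.4853
The function is not convex.

0


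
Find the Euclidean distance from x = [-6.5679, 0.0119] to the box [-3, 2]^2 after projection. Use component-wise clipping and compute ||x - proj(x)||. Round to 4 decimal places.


Project each component onto [-3, 2].
clip(-6.5679) = -3.0, clip(0.0119) = 0.0119
Projection = [-3.0, 0.0119]
Squared diffs: [12.7299, 0.0]
Distance = sqrt(12.7299) = 3.5679


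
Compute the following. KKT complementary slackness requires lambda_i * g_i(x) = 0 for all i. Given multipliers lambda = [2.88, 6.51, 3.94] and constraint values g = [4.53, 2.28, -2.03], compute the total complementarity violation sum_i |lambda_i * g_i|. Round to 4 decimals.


KKT complementary slackness check:
lambda_1 * g_1 = 2.88 * 4.53 = 13.0464
lambda_2 * g_2 = 6.51 * 2.28 = 14.8428
lambda_3 * g_3 = 3.94 * -2.03 = -7.9982
Total violation = 13.0464 + 14.8428 + 7.9982 = 35.8874


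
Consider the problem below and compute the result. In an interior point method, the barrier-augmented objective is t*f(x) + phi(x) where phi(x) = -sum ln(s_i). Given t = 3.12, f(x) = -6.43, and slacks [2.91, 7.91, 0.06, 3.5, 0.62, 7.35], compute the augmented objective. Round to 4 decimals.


Step 1: Compute log-barrier.
ln values: [1.0682, 2.0681, -2.8134, 1.2528, -0.478, 1.9947]
phi = -(1.0682 + 2.0681 - 2.8134 + 1.2528 - 0.478 + 1.9947) = -3.0923
Step 2: Compute augmented objective.
t*f(x) = 3.12*-6.43 = -20.0616
Total = -20.0616 - 3.0923 = -23.1539


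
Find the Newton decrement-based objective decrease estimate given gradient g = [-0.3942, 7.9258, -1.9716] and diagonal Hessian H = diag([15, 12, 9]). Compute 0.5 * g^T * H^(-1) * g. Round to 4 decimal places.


Step 1: H is diagonal, so H^(-1) * g = [-0.0263, 0.6605, -0.2191].
Step 2: g^T H^(-1) g = sum_i g_i^2 / H_ii
  = (-0.3942)^2/15 + (7.9258)^2/12 + (-1.9716)^2/9
  = 0.0104 + 5.2349 + 0.4319 = 5.6771
Step 3: Objective decrease = 0.5 * g^T H^(-1) g = 2.8386


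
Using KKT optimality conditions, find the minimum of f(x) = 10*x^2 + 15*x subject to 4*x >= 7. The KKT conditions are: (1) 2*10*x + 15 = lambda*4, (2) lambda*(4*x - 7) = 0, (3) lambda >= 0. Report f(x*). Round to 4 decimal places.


Step 1: Try lambda = 0 (constraint inactive).
x_unc = -15/(2*10) = -0.75
Check: 4*-0.75 = -3.0 < 7 -- violated!
Step 2: Constraint must be active: 4*x = 7
x* = 7/4 = 1.75
lambda = (2*10*1.75 + 15)/4 = 12.5
Step 3: Compute optimal value.
f(x*) = 10*1.75^2 + 15*1.75 = 56.875


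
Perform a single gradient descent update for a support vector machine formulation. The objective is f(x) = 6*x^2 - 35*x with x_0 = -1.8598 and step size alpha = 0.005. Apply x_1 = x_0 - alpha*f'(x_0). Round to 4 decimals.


We compute the gradient at x_0 and apply the update.
f'(x) = 12*x - 35
f'(-1.8598) = 12*-1.8598 - 35 = -57.3176
x_1 = -1.8598 - 0.005*-57.3176 = -1.5732


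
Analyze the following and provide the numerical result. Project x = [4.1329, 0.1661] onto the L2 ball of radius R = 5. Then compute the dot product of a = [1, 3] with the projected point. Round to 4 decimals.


Step 1: Compute ||x|| (intermediates to 6 decimals).
||x|| = sqrt(4.1329^2 + 0.1661^2) = 4.136236
Step 2: Project.
Since ||x|| <= R, proj = x (no scaling needed).
proj(x) = [4.1329, 0.1661]
Step 3: Dot product.
a^T * proj(x) = 1*4.1329 + 3*0.1661 = 4.6312


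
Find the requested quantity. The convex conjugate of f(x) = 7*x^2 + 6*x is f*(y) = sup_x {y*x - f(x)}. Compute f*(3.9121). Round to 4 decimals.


f*(y) = sup_x {y*x - a*x^2 - b*x} = sup_x {(y-b)*x - a*x^2}
FOC: (y - b) - 2a*x = 0 => x* = (y - b)/(2a)
x* = (3.9121 - 6)/(2*7) = -0.1491
f*(3.9121) = (y-b)^2/(4a) = (3.9121 - 6)^2/(4*7)
= 4.3593/28 = 0.1557


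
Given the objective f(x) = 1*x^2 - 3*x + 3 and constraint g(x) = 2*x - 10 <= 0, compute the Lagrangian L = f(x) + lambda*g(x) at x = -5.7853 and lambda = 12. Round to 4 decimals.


Step 1: Evaluate f(x).
f(-5.7853) = 1*(-5.7853)^2 - 3*(-5.7853) + 3 = 53.8256
Step 2: Evaluate g(x).
g(-5.7853) = 2*-5.7853 - 10 = -21.5706
Step 3: Compute Lagrangian.
L = 53.8256 + 12*-21.5706 = -205.0216


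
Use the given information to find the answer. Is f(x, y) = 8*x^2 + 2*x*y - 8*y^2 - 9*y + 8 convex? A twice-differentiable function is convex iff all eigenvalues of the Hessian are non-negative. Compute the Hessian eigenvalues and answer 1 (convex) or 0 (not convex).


The Hessian of f(x,y) = 8*x^2 + 2*x*y - 8*y^2 - 9*y + 8 is:
H = [[16, 2], [2, -16]]
Trace = 16 - 16 = 0
Determinant = 16*-16 - (2)^2 = -260
Discriminant = (0)^2 - 4*-260 = 1040.0
Eigenvalues: lambda_1 = -16.1245, lambda_2 = 16.1245
The function is not convex.

0


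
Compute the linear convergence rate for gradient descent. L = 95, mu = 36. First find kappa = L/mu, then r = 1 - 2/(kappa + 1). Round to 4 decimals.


Step 1: Compute the condition number.
kappa = L/mu = 95/36 = 2.6389
Step 2: Compute the convergence rate.
r = 1 - 2/(kappa + 1) = 1 - 2*mu/(L + mu) = (L - mu)/(L + mu) = 59/131 = 0.4504


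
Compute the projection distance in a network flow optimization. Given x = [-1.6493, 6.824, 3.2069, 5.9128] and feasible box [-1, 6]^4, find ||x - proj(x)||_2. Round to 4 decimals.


Project each component onto [-1, 6].
clip(-1.6493) = -1.0, clip(6.824) = 6.0, clip(3.2069) = 3.2069, clip(5.9128) = 5.9128
Projection = [-1.0, 6.0, 3.2069, 5.9128]
Squared diffs: [0.4216, 0.679, 0.0, 0.0]
Distance = sqrt(1.1006) = 1.0491


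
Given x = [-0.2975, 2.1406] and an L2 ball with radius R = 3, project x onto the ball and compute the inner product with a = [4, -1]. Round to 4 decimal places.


Step 1: Compute ||x|| (intermediates to 6 decimals).
||x|| = sqrt((-0.2975)^2 + 2.1406^2) = 2.161174
Step 2: Project.
Since ||x|| <= R, proj = x (no scaling needed).
proj(x) = [-0.2975, 2.1406]
Step 3: Dot product.
a^T * proj(x) = 4*(-0.2975) - 1*2.1406 = -3.3306


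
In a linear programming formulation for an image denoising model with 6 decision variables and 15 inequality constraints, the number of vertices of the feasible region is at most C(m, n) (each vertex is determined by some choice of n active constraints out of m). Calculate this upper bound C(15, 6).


Each vertex corresponds to some choice of n active constraints out of m, so the number of vertices is at most C(m, n) = m! / (n!(m-n)!).
m = 15, n = 6
Numerator: 15 * 14 * 13 * 12 * 11 * 10
Denominator: 6! = 720
C(15, 6) = 5005


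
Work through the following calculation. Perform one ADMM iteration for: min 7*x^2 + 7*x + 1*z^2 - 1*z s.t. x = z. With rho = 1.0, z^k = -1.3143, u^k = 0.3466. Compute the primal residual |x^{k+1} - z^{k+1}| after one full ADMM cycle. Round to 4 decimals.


ADMM iteration with rho = 1.0, z^k = -1.3143, u^k = 0.3466
Step 1: x-update.
Minimize 7*x^2 + 7*x + (1.0/2)*(x + 1.3143 + 0.3466)^2
FOC: (2*7 + 1.0)*x = -7 + 1.0*(-1.3143 - 0.3466)
x^{k+1} = -0.5774
Step 2: z-update.
Minimize 1*z^2 - 1*z + (1.0/2)*(-0.5774 - z + 0.3466)^2
FOC: (2*1 + 1.0)*z = 1 + 1.0*(-0.5774 + 0.3466)
z^{k+1} = 0.2564
Step 3: u-update.
u^{k+1} = 0.3466 - 0.5774 - 0.2564 = -0.4872
Step 4: Primal residual = |-0.5774 - 0.2564| = 0.8338


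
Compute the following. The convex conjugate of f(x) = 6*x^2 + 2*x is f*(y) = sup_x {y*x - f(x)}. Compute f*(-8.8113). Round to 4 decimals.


f*(y) = sup_x {y*x - a*x^2 - b*x} = sup_x {(y-b)*x - a*x^2}
FOC: (y - b) - 2a*x = 0 => x* = (y - b)/(2a)
x* = (-8.8113 - 2)/(2*6) = -0.9009
f*(-8.8113) = (y-b)^2/(4a) = (-8.8113 - 2)^2/(4*6)
= 116.8842/24 = 4.8702


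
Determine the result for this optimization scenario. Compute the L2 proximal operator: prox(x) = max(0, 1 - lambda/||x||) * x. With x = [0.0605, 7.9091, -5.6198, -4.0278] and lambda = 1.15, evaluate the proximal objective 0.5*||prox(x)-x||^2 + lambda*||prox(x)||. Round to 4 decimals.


Step 1: Compute ||x||.
||x|| = 10.5054
Step 2: Compute scaling factor.
scale = max(0, 1 - 1.15/10.5054) = 0.8905
Step 3: prox(x) = [0.0539, 7.0433, -5.0046, -3.5869]
||prox(x)|| = 9.3554
Step 4: Proximal objective.
0.5*||prox-x||^2 = 0.6613
lambda*||prox|| = 10.7587
Total = 11.4199


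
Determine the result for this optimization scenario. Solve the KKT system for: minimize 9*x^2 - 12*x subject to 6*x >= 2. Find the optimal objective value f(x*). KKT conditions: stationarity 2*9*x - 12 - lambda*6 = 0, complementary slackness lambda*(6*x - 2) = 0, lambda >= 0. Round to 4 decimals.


Step 1: Try lambda = 0 (constraint inactive).
Stationarity: 2*9*x - 12 = 0
x* = 12/(2*9) = 2/3 = 0.6667 (rounded; the exact value 2/3 is used below)
Check constraint: 6*0.6667 = 4.0002 >= 2 -- satisfied.
Step 2: Compute optimal value.
f(x*) = 9*(2/3)^2 - 12*(2/3) = -4.0


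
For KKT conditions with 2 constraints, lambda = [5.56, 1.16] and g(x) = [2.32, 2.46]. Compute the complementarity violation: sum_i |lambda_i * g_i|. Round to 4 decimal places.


KKT complementary slackness check:
lambda_1 * g_1 = 5.56 * 2.32 = 12.8992
lambda_2 * g_2 = 1.16 * 2.46 = 2.8536
Total violation = 12.8992 + 2.8536 = 15.7528


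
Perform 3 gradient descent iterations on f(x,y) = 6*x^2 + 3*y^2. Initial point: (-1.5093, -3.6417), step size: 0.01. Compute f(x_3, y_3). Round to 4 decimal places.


Gradient descent on f(x,y) = 6*x^2 + 3*y^2.
Starting point: (-1.5093, -3.6417), alpha = 0.01
Step 1: grad_x = 2*6*-1.5093 = -18.1116, grad_y = 2*3*-3.6417 = -21.8502
  x_1 = -1.5093 - 0.01*-18.1116 = -1.3282
  y_1 = -3.6417 - 0.01*-21.8502 = -3.4232
Step 2: grad_x = 2*6*-1.3282 = -15.9382, grad_y = 2*3*-3.4232 = -20.5392
  x_2 = -1.3282 - 0.01*-15.9382 = -1.1688
  y_2 = -3.4232 - 0.01*-20.5392 = -3.2178
Step 3: grad_x = 2*6*-1.1688 = -14.0256, grad_y = 2*3*-3.2178 = -19.3068
  x_3 = -1.1688 - 0.01*-14.0256 = -1.0285
  y_3 = -3.2178 - 0.01*-19.3068 = -3.0247
f(-1.0285, -3.0247) = 6*(-1.0285)^2 + 3*(-3.0247)^2 = 33.7946


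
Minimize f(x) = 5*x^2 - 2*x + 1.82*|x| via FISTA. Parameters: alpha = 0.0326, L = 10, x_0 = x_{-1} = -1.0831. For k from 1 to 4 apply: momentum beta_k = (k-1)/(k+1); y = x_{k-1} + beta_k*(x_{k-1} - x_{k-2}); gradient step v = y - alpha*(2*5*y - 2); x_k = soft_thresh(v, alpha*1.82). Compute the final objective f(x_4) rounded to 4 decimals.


FISTA on f(x) = 5*x^2 - 2*x + 1.82*|x|
L = 10, alpha = 0.0326
Iteration 1: beta = 0.0, y = -1.0831 + 0.0*(-1.0831 + 1.0831) = -1.0831
  grad(y) = -12.831, v = y - alpha*grad = -0.6648
  prox(v) = soft_thresh(-0.6648, 0.0593) = -0.6055
Iteration 2: beta = 0.3333, y = -0.6055 + 0.3333*(-0.6055 + 1.0831) = -0.4463
  grad(y) = -6.4627, v = y - alpha*grad = -0.2356
  prox(v) = soft_thresh(-0.2356, 0.0593) = -0.1763
Iteration 3: beta = 0.5, y = -0.1763 + 0.5*(-0.1763 + 0.6055) = 0.0384
  grad(y) = -1.6164, v = y - alpha*grad = 0.0911
  prox(v) = soft_thresh(0.0911, 0.0593) = 0.0317
Iteration 4: beta = 0.6, y = 0.0317 + 0.6*(0.0317 + 0.1763) = 0.1565
  grad(y) = -0.4349, v = y - alpha*grad = 0.1707
  prox(v) = soft_thresh(0.1707, 0.0593) = 0.1114
f(x_4) = 5*0.1114^2 - 2*0.1114 + 1.82*|0.1114| = 0.042


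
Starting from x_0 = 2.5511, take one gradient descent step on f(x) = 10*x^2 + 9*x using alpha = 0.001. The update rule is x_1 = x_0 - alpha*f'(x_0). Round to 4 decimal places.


We compute the gradient at x_0 and apply the update.
f'(x) = 20*x + 9
f'(2.5511) = 20*2.5511 + 9 = 60.022
x_1 = 2.5511 - 0.001*60.022 = 2.4911


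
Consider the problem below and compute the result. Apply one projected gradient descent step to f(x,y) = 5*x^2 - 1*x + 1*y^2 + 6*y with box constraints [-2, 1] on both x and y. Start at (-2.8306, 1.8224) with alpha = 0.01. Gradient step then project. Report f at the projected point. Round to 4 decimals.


Step 1: Compute gradient at (-2.8306, 1.8224).
grad_x = 2*5*-2.8306 - 1 = -29.306
grad_y = 2*1*1.8224 + 6 = 9.6448
Step 2: Gradient step.
x_raw = -2.8306 - 0.01*-29.306 = -2.5375
y_raw = 1.8224 - 0.01*9.6448 = 1.726
Step 3: Project onto [-2, 1].
x_proj = clip(-2.5375) = -2.0
y_proj = clip(1.726) = 1.0
Step 4: Evaluate f.
f(-2.0, 1.0) = 29.0


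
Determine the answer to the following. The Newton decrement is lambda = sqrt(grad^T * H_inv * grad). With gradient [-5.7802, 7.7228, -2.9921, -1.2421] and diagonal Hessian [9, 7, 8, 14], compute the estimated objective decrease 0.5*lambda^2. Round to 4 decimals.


Step 1: H is diagonal, so H^(-1) * g = [-0.6422, 1.1033, -0.374, -0.0887].
Step 2: g^T H^(-1) g = sum_i g_i^2 / H_ii
  = (-5.7802)^2/9 + (7.7228)^2/7 + (-2.9921)^2/8 + (-1.2421)^2/14
  = 3.7123 + 8.5202 + 1.1191 + 0.1102 = 13.4618
Step 3: Objective decrease = 0.5 * g^T H^(-1) g = 6.7309


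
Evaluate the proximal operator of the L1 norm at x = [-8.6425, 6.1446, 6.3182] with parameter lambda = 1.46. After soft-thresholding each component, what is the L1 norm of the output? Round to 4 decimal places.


Soft-thresholding with lambda = 1.46:
prox(-8.6425) = sign(-8.6425)*max(|-8.6425| - 1.46, 0) = -7.1825
prox(6.1446) = sign(6.1446)*max(|6.1446| - 1.46, 0) = 4.6846
prox(6.3182) = sign(6.3182)*max(|6.3182| - 1.46, 0) = 4.8582
prox(x) = [-7.1825, 4.6846, 4.8582]
||prox(x)||_1 = 7.1825 + 4.6846 + 4.8582 = 16.7253


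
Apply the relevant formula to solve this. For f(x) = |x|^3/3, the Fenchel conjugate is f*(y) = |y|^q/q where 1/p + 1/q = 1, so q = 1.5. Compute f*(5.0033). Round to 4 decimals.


The conjugate exponent q satisfies 1/p + 1/q = 1.
p = 3, so q = 3/(3 - 1) = 1.5
|y|^q = 5.0033^1.5 = 11.1914
f*(5.0033) = 11.1914 / 1.5 = 7.4609


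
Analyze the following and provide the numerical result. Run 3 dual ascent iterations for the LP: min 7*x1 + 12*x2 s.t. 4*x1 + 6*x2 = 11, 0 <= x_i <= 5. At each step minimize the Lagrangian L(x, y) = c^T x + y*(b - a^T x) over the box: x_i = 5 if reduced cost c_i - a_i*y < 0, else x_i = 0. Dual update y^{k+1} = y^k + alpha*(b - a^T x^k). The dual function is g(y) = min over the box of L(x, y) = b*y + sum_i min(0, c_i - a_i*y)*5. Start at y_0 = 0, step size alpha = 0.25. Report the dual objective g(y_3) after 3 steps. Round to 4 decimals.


Dual ascent for LP: min 7*x1 + 12*x2, 4*x1 + 6*x2 = 11, 0 <= x_i <= 5
Step 1: y^k = 0.0, reduced costs: (7.0, 12.0)
  x^k = (0.0, 0.0), subgradient = b - a^T x = 11.0
  y^{k+1} = 0.0 + 0.25*11.0 = 2.75
Step 2: y^k = 2.75, reduced costs: (-4.0, -4.5)
  x^k = (5.0, 5.0), subgradient = b - a^T x = -39.0
  y^{k+1} = 2.75 + 0.25*-39.0 = -7.0
Step 3: y^k = -7.0, reduced costs: (35.0, 54.0)
  x^k = (0.0, 0.0), subgradient = b - a^T x = 11.0
  y^{k+1} = -7.0 + 0.25*11.0 = -4.25
Dual objective at y_3 = -4.25: reduced costs (24.0, 37.5), box minimizer x = (0.0, 0.0)
g(y_3) = b*y + (c1 - a1*y)*x1 + (c2 - a2*y)*x2 = 11*(-4.25) + 24.0*0.0 + 37.5*0.0 = -46.75 + 0.0 + 0.0 = -46.75


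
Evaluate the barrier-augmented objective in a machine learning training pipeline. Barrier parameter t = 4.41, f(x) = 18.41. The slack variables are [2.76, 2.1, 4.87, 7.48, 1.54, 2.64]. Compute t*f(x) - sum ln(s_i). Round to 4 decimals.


Step 1: Compute log-barrier.
ln values: [1.0152, 0.7419, 1.5831, 2.0122, 0.4318, 0.9708]
phi = -(1.0152 + 0.7419 + 1.5831 + 2.0122 + 0.4318 + 0.9708) = -6.7551
Step 2: Compute augmented objective.
t*f(x) = 4.41*18.41 = 81.1881
Total = 81.1881 - 6.7551 = 74.433


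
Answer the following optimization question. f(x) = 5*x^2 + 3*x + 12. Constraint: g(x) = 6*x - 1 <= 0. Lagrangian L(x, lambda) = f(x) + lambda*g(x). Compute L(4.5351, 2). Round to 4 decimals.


Step 1: Evaluate f(x).
f(4.5351) = 5*4.5351^2 + 3*4.5351 + 12 = 128.441
Step 2: Evaluate g(x).
g(4.5351) = 6*4.5351 - 1 = 26.2106
Step 3: Compute Lagrangian.
L = 128.441 + 2*26.2106 = 180.8622


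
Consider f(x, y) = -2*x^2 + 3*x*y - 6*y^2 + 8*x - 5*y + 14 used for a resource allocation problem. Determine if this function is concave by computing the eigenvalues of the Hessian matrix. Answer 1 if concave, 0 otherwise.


The Hessian of f(x,y) = -2*x^2 + 3*x*y - 6*y^2 + 8*x - 5*y + 14 is:
H = [[-4, 3], [3, -12]]
Trace = -4 - 12 = -16
Determinant = -4*-12 - (3)^2 = 39
Discriminant = (-16)^2 - 4*39 = 100.0
Eigenvalues: lambda_1 = -13.0, lambda_2 = -3.0
The function is concave.

1


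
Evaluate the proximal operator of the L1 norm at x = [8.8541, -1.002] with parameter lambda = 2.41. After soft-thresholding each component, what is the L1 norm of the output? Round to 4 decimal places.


Soft-thresholding with lambda = 2.41:
prox(8.8541) = sign(8.8541)*max(|8.8541| - 2.41, 0) = 6.4441
prox(-1.002) = sign(-1.002)*max(|-1.002| - 2.41, 0) = 0.0
prox(x) = [6.4441, 0.0]
||prox(x)||_1 = 6.4441 + 0.0 = 6.4441


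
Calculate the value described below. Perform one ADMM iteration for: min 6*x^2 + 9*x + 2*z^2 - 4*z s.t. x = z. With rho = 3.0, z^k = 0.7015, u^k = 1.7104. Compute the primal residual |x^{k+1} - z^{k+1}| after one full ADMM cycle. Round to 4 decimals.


ADMM iteration with rho = 3.0, z^k = 0.7015, u^k = 1.7104
Step 1: x-update.
Minimize 6*x^2 + 9*x + (3.0/2)*(x - 0.7015 + 1.7104)^2
FOC: (2*6 + 3.0)*x = -9 + 3.0*(0.7015 - 1.7104)
x^{k+1} = -0.8018
Step 2: z-update.
Minimize 2*z^2 - 4*z + (3.0/2)*(-0.8018 - z + 1.7104)^2
FOC: (2*2 + 3.0)*z = 4 + 3.0*(-0.8018 + 1.7104)
z^{k+1} = 0.9608
Step 3: u-update.
u^{k+1} = 1.7104 - 0.8018 - 0.9608 = -0.0522
Step 4: Primal residual = |-0.8018 - 0.9608| = 1.7626


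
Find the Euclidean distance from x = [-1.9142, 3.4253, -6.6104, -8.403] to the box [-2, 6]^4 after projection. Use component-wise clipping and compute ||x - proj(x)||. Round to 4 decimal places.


Project each component onto [-2, 6].
clip(-1.9142) = -1.9142, clip(3.4253) = 3.4253, clip(-6.6104) = -2.0, clip(-8.403) = -2.0
Projection = [-1.9142, 3.4253, -2.0, -2.0]
Squared diffs: [0.0, 0.0, 21.2558, 40.9984]
Distance = sqrt(62.2542) = 7.8901


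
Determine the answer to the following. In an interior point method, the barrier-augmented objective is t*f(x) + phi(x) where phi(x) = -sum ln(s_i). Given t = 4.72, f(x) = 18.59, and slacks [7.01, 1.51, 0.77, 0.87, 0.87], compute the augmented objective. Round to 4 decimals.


Step 1: Compute log-barrier.
ln values: [1.9473, 0.4121, -0.2614, -0.1393, -0.1393]
phi = -(1.9473 + 0.4121 - 0.2614 - 0.1393 - 0.1393) = -1.8196
Step 2: Compute augmented objective.
t*f(x) = 4.72*18.59 = 87.7448
Total = 87.7448 - 1.8196 = 85.9252


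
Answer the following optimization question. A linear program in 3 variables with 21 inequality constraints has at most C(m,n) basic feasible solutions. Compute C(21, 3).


Each vertex corresponds to some choice of n active constraints out of m, so the number of vertices is at most C(m, n) = m! / (n!(m-n)!).
m = 21, n = 3
Numerator: 21 * 20 * 19
Denominator: 3! = 6
C(21, 3) = 1330


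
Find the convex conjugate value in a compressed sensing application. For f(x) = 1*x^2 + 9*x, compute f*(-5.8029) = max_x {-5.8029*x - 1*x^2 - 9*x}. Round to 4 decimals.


f*(y) = sup_x {y*x - a*x^2 - b*x} = sup_x {(y-b)*x - a*x^2}
FOC: (y - b) - 2a*x = 0 => x* = (y - b)/(2a)
x* = (-5.8029 - 9)/(2*1) = -7.4015
f*(-5.8029) = (y-b)^2/(4a) = (-5.8029 - 9)^2/(4*1)
= 219.1258/4 = 54.7815


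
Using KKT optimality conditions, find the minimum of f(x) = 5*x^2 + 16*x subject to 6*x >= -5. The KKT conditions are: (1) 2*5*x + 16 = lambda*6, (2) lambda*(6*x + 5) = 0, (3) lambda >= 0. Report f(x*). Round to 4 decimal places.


Step 1: Try lambda = 0 (constraint inactive).
x_unc = -16/(2*5) = -1.6
Check: 6*-1.6 = -9.6 < -5 -- violated!
Step 2: Constraint must be active: 6*x = -5
x* = -5/6 = -0.8333 (rounded; the exact value -5/6 is used below)
lambda = (2*5*(-5/6) + 16)/6 = 1.2778
Step 3: Compute optimal value.
f(x*) = 5*(-5/6)^2 + 16*(-5/6) = -9.8611


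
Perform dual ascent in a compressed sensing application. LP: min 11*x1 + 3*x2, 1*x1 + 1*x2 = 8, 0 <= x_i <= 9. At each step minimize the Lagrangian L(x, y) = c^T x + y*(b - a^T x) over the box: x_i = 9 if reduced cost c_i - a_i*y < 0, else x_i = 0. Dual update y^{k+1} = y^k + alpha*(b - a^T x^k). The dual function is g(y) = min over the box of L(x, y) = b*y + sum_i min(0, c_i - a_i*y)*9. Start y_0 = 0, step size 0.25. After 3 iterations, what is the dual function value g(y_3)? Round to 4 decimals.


Dual ascent for LP: min 11*x1 + 3*x2, 1*x1 + 1*x2 = 8, 0 <= x_i <= 9
Step 1: y^k = 0.0, reduced costs: (11.0, 3.0)
  x^k = (0.0, 0.0), subgradient = b - a^T x = 8.0
  y^{k+1} = 0.0 + 0.25*8.0 = 2.0
Step 2: y^k = 2.0, reduced costs: (9.0, 1.0)
  x^k = (0.0, 0.0), subgradient = b - a^T x = 8.0
  y^{k+1} = 2.0 + 0.25*8.0 = 4.0
Step 3: y^k = 4.0, reduced costs: (7.0, -1.0)
  x^k = (0.0, 9.0), subgradient = b - a^T x = -1.0
  y^{k+1} = 4.0 + 0.25*-1.0 = 3.75
Dual objective at y_3 = 3.75: reduced costs (7.25, -0.75), box minimizer x = (0.0, 9.0)
g(y_3) = b*y + (c1 - a1*y)*x1 + (c2 - a2*y)*x2 = 8*3.75 + 7.25*0.0 + (-0.75)*9.0 = 30.0 + 0.0 - 6.75 = 23.25


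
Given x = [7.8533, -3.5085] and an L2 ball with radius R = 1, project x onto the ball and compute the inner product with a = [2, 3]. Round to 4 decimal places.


Step 1: Compute ||x|| (intermediates to 6 decimals).
||x|| = sqrt(7.8533^2 + (-3.5085)^2) = 8.601389
Step 2: Project.
Since ||x|| > R, scale = R/||x|| = 1/8.601389 = 0.11626, proj(x) = scale * x
proj(x) = [0.913025, -0.407898]
Step 3: Dot product.
a^T * proj(x) = 2*0.913025 + 3*(-0.407898) = 0.6024


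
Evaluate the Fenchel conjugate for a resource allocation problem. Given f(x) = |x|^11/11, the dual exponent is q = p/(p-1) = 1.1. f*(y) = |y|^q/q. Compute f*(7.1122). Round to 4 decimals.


The conjugate exponent q satisfies 1/p + 1/q = 1.
p = 11, so q = 11/(11 - 1) = 1.1
|y|^q = 7.1122^1.1 = 8.6538
f*(7.1122) = 8.6538 / 1.1 = 7.867


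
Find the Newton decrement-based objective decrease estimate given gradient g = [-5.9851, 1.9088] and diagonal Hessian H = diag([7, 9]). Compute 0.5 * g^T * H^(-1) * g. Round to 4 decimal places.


Step 1: H is diagonal, so H^(-1) * g = [-0.855, 0.2121].
Step 2: g^T H^(-1) g = sum_i g_i^2 / H_ii
  = (-5.9851)^2/7 + (1.9088)^2/9
  = 5.1173 + 0.4048 = 5.5222
Step 3: Objective decrease = 0.5 * g^T H^(-1) g = 2.7611


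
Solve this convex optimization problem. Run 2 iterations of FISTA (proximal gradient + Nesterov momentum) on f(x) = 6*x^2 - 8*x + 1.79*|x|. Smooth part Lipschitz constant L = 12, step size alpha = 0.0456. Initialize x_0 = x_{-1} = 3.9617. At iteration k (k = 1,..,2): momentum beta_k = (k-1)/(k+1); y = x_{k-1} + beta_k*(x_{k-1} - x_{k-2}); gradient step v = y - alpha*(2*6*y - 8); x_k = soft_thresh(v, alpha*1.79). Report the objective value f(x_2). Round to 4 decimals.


FISTA on f(x) = 6*x^2 - 8*x + 1.79*|x|
L = 12, alpha = 0.0456
Iteration 1: beta = 0.0, y = 3.9617 + 0.0*(3.9617 - 3.9617) = 3.9617
  grad(y) = 39.5404, v = y - alpha*grad = 2.1587
  prox(v) = soft_thresh(2.1587, 0.0816) = 2.077
Iteration 2: beta = 0.3333, y = 2.077 + 0.3333*(2.077 - 3.9617) = 1.4488
  grad(y) = 9.3857, v = y - alpha*grad = 1.0208
  prox(v) = soft_thresh(1.0208, 0.0816) = 0.9392
f(x_2) = 6*0.9392^2 - 8*0.9392 + 1.79*|0.9392| = -0.5399


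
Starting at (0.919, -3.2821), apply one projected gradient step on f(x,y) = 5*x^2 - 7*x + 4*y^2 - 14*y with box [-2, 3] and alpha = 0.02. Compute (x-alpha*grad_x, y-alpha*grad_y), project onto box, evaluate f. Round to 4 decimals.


Step 1: Compute gradient at (0.919, -3.2821).
grad_x = 2*5*0.919 - 7 = 2.19
grad_y = 2*4*-3.2821 - 14 = -40.2568
Step 2: Gradient step.
x_raw = 0.919 - 0.02*2.19 = 0.8752
y_raw = -3.2821 - 0.02*-40.2568 = -2.477
Step 3: Project onto [-2, 3].
x_proj = clip(0.8752) = 0.8752
y_proj = clip(-2.477) = -2.0
Step 4: Evaluate f.
f(0.8752, -2.0) = 41.7035


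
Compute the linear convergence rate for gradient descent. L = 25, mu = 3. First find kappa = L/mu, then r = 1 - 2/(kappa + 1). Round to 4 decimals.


Step 1: Compute the condition number.
kappa = L/mu = 25/3 = 8.3333
Step 2: Compute the convergence rate.
r = 1 - 2/(kappa + 1) = 1 - 2*mu/(L + mu) = (L - mu)/(L + mu) = 22/28 = 0.7857


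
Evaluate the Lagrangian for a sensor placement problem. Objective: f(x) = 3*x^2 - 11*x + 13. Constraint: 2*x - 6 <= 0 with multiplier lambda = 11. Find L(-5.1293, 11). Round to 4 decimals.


Step 1: Evaluate f(x).
f(-5.1293) = 3*(-5.1293)^2 - 11*(-5.1293) + 13 = 148.3515
Step 2: Evaluate g(x).
g(-5.1293) = 2*-5.1293 - 6 = -16.2586
Step 3: Compute Lagrangian.
L = 148.3515 + 11*-16.2586 = -30.4931


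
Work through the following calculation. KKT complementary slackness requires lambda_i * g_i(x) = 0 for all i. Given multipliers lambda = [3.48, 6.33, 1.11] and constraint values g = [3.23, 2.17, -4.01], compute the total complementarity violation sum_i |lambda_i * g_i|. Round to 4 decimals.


KKT complementary slackness check:
lambda_1 * g_1 = 3.48 * 3.23 = 11.2404
lambda_2 * g_2 = 6.33 * 2.17 = 13.7361
lambda_3 * g_3 = 1.11 * -4.01 = -4.4511
Total violation = 11.2404 + 13.7361 + 4.4511 = 29.4276


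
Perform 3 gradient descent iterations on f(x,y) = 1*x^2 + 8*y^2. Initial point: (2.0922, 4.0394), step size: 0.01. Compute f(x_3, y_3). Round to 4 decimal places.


Gradient descent on f(x,y) = 1*x^2 + 8*y^2.
Starting point: (2.0922, 4.0394), alpha = 0.01
Step 1: grad_x = 2*1*2.0922 = 4.1844, grad_y = 2*8*4.0394 = 64.6304
  x_1 = 2.0922 - 0.01*4.1844 = 2.0504
  y_1 = 4.0394 - 0.01*64.6304 = 3.3931
Step 2: grad_x = 2*1*2.0504 = 4.1007, grad_y = 2*8*3.3931 = 54.2895
  x_2 = 2.0504 - 0.01*4.1007 = 2.0093
  y_2 = 3.3931 - 0.01*54.2895 = 2.8502
Step 3: grad_x = 2*1*2.0093 = 4.0187, grad_y = 2*8*2.8502 = 45.6032
  x_3 = 2.0093 - 0.01*4.0187 = 1.9692
  y_3 = 2.8502 - 0.01*45.6032 = 2.3942
f(1.9692, 2.3942) = 1*1.9692^2 + 8*2.3942^2 = 49.7339
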